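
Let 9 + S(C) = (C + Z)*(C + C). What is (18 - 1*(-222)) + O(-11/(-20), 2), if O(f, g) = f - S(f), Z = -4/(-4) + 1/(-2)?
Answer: 49679/200 ≈ 248.40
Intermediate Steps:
Z = ½ (Z = -4*(-¼) + 1*(-½) = 1 - ½ = ½ ≈ 0.50000)
S(C) = -9 + 2*C*(½ + C) (S(C) = -9 + (C + ½)*(C + C) = -9 + (½ + C)*(2*C) = -9 + 2*C*(½ + C))
O(f, g) = 9 - 2*f² (O(f, g) = f - (-9 + f + 2*f²) = f + (9 - f - 2*f²) = 9 - 2*f²)
(18 - 1*(-222)) + O(-11/(-20), 2) = (18 - 1*(-222)) + (9 - 2*(-11/(-20))²) = (18 + 222) + (9 - 2*(-11*(-1/20))²) = 240 + (9 - 2*(11/20)²) = 240 + (9 - 2*121/400) = 240 + (9 - 121/200) = 240 + 1679/200 = 49679/200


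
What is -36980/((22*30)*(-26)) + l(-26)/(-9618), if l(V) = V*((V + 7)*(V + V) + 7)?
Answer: 2221119/458458 ≈ 4.8448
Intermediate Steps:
l(V) = V*(7 + 2*V*(7 + V)) (l(V) = V*((7 + V)*(2*V) + 7) = V*(2*V*(7 + V) + 7) = V*(7 + 2*V*(7 + V)))
-36980/((22*30)*(-26)) + l(-26)/(-9618) = -36980/((22*30)*(-26)) - 26*(7 + 2*(-26)² + 14*(-26))/(-9618) = -36980/(660*(-26)) - 26*(7 + 2*676 - 364)*(-1/9618) = -36980/(-17160) - 26*(7 + 1352 - 364)*(-1/9618) = -36980*(-1/17160) - 26*995*(-1/9618) = 1849/858 - 25870*(-1/9618) = 1849/858 + 12935/4809 = 2221119/458458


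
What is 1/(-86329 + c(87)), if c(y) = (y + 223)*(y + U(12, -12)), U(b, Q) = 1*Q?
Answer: -1/63079 ≈ -1.5853e-5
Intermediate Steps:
U(b, Q) = Q
c(y) = (-12 + y)*(223 + y) (c(y) = (y + 223)*(y - 12) = (223 + y)*(-12 + y) = (-12 + y)*(223 + y))
1/(-86329 + c(87)) = 1/(-86329 + (-2676 + 87² + 211*87)) = 1/(-86329 + (-2676 + 7569 + 18357)) = 1/(-86329 + 23250) = 1/(-63079) = -1/63079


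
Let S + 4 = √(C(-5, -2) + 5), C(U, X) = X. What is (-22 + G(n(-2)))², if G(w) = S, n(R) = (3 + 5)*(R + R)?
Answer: (26 - √3)² ≈ 588.93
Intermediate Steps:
n(R) = 16*R (n(R) = 8*(2*R) = 16*R)
S = -4 + √3 (S = -4 + √(-2 + 5) = -4 + √3 ≈ -2.2679)
G(w) = -4 + √3
(-22 + G(n(-2)))² = (-22 + (-4 + √3))² = (-26 + √3)²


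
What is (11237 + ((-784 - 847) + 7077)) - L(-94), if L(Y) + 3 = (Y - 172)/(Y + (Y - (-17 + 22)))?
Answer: 3220132/193 ≈ 16685.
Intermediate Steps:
L(Y) = -3 + (-172 + Y)/(-5 + 2*Y) (L(Y) = -3 + (Y - 172)/(Y + (Y - (-17 + 22))) = -3 + (-172 + Y)/(Y + (Y - 1*5)) = -3 + (-172 + Y)/(Y + (Y - 5)) = -3 + (-172 + Y)/(Y + (-5 + Y)) = -3 + (-172 + Y)/(-5 + 2*Y))
(11237 + ((-784 - 847) + 7077)) - L(-94) = (11237 + ((-784 - 847) + 7077)) - (-157 - 5*(-94))/(-5 + 2*(-94)) = (11237 + (-1631 + 7077)) - (-157 + 470)/(-5 - 188) = (11237 + 5446) - 313/(-193) = 16683 - (-1)*313/193 = 16683 - 1*(-313/193) = 16683 + 313/193 = 3220132/193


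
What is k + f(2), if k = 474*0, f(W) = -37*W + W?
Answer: -72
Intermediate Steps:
f(W) = -36*W
k = 0
k + f(2) = 0 - 36*2 = 0 - 72 = -72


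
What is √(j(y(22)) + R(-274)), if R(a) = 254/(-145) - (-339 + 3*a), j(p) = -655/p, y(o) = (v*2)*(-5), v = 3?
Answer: √893960670/870 ≈ 34.367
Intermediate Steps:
y(o) = -30 (y(o) = (3*2)*(-5) = 6*(-5) = -30)
R(a) = 48901/145 - 3*a (R(a) = 254*(-1/145) - (-339 + 3*a) = -254/145 - 3*(-113 + a) = -254/145 + (339 - 3*a) = 48901/145 - 3*a)
√(j(y(22)) + R(-274)) = √(-655/(-30) + (48901/145 - 3*(-274))) = √(-655*(-1/30) + (48901/145 + 822)) = √(131/6 + 168091/145) = √(1027541/870) = √893960670/870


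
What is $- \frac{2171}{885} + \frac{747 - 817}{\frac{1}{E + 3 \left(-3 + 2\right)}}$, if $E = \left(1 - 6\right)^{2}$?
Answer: $- \frac{1365071}{885} \approx -1542.5$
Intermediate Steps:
$E = 25$ ($E = \left(-5\right)^{2} = 25$)
$- \frac{2171}{885} + \frac{747 - 817}{\frac{1}{E + 3 \left(-3 + 2\right)}} = - \frac{2171}{885} + \frac{747 - 817}{\frac{1}{25 + 3 \left(-3 + 2\right)}} = \left(-2171\right) \frac{1}{885} + \frac{747 - 817}{\frac{1}{25 + 3 \left(-1\right)}} = - \frac{2171}{885} - \frac{70}{\frac{1}{25 - 3}} = - \frac{2171}{885} - \frac{70}{\frac{1}{22}} = - \frac{2171}{885} - 70 \frac{1}{\frac{1}{22}} = - \frac{2171}{885} - 1540 = - \frac{1365071}{885}$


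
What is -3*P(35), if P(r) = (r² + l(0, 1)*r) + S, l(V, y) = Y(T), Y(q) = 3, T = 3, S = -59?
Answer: -3813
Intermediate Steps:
l(V, y) = 3
P(r) = -59 + r² + 3*r (P(r) = (r² + 3*r) - 59 = -59 + r² + 3*r)
-3*P(35) = -3*(-59 + 35² + 3*35) = -3*(-59 + 1225 + 105) = -3*1271 = -3813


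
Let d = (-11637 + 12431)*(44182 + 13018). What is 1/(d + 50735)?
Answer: 1/45467535 ≈ 2.1994e-8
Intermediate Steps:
d = 45416800 (d = 794*57200 = 45416800)
1/(d + 50735) = 1/(45416800 + 50735) = 1/45467535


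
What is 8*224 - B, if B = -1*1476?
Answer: 3268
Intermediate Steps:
B = -1476
8*224 - B = 8*224 - 1*(-1476) = 1792 + 1476 = 3268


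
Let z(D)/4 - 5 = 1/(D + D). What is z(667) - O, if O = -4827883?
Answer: 3220211303/667 ≈ 4.8279e+6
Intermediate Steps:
z(D) = 20 + 2/D (z(D) = 20 + 4/(D + D) = 20 + 4/((2*D)) = 20 + 4*(1/(2*D)) = 20 + 2/D)
z(667) - O = (20 + 2/667) - 1*(-4827883) = (20 + 2*(1/667)) + 4827883 = (20 + 2/667) + 4827883 = 13342/667 + 4827883 = 3220211303/667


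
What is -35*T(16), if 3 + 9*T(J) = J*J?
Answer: -8855/9 ≈ -983.89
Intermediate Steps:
T(J) = -⅓ + J²/9 (T(J) = -⅓ + (J*J)/9 = -⅓ + J²/9)
-35*T(16) = -35*(-⅓ + (⅑)*16²) = -35*(-⅓ + (⅑)*256) = -35*(-⅓ + 256/9) = -35*253/9 = -8855/9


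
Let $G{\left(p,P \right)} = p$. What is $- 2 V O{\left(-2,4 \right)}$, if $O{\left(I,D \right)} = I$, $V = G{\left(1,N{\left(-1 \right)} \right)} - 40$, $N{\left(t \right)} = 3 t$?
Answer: $-156$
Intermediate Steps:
$V = -39$ ($V = 1 - 40 = -39$)
$- 2 V O{\left(-2,4 \right)} = \left(-2\right) \left(-39\right) \left(-2\right) = 78 \left(-2\right) = -156$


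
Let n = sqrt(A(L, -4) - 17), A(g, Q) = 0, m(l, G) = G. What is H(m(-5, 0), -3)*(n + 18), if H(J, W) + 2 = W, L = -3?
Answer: -90 - 5*I*sqrt(17) ≈ -90.0 - 20.616*I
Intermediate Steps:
H(J, W) = -2 + W
n = I*sqrt(17) (n = sqrt(0 - 17) = sqrt(-17) = I*sqrt(17) ≈ 4.1231*I)
H(m(-5, 0), -3)*(n + 18) = (-2 - 3)*(I*sqrt(17) + 18) = -5*(18 + I*sqrt(17)) = -90 - 5*I*sqrt(17)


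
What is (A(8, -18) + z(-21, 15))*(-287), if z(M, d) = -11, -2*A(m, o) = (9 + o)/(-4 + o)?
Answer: 141491/44 ≈ 3215.7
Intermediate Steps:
A(m, o) = -(9 + o)/(2*(-4 + o))
(A(8, -18) + z(-21, 15))*(-287) = ((-9 - 1*(-18))/(2*(-4 - 18)) - 11)*(-287) = ((1/2)*(-9 + 18)/(-22) - 11)*(-287) = ((1/2)*(-1/22)*9 - 11)*(-287) = (-9/44 - 11)*(-287) = -493/44*(-287) = 141491/44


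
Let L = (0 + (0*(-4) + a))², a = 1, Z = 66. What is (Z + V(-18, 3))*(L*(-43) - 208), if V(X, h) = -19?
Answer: -11797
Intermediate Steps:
L = 1 (L = (0 + (0*(-4) + 1))² = (0 + (0 + 1))² = (0 + 1)² = 1² = 1)
(Z + V(-18, 3))*(L*(-43) - 208) = (66 - 19)*(1*(-43) - 208) = 47*(-43 - 208) = 47*(-251) = -11797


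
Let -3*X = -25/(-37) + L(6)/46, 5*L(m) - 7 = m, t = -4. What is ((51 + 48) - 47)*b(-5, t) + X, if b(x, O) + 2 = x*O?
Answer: 7963283/8510 ≈ 935.76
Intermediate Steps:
L(m) = 7/5 + m/5
b(x, O) = -2 + O*x (b(x, O) = -2 + x*O = -2 + O*x)
X = -2077/8510 (X = -(-25/(-37) + (7/5 + (1/5)*6)/46)/3 = -(-25*(-1/37) + (7/5 + 6/5)*(1/46))/3 = -(25/37 + (13/5)*(1/46))/3 = -(25/37 + 13/230)/3 = -1/3*6231/8510 = -2077/8510 ≈ -0.24407)
((51 + 48) - 47)*b(-5, t) + X = ((51 + 48) - 47)*(-2 - 4*(-5)) - 2077/8510 = (99 - 47)*(-2 + 20) - 2077/8510 = 52*18 - 2077/8510 = 936 - 2077/8510 = 7963283/8510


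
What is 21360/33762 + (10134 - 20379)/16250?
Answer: 40277/18287750 ≈ 0.0022024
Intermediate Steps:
21360/33762 + (10134 - 20379)/16250 = 21360*(1/33762) - 10245*1/16250 = 3560/5627 - 2049/3250 = 40277/18287750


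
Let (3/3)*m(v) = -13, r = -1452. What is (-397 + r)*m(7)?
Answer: 24037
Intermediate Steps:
m(v) = -13
(-397 + r)*m(7) = (-397 - 1452)*(-13) = -1849*(-13) = 24037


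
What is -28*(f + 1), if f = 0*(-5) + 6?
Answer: -196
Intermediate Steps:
f = 6 (f = 0 + 6 = 6)
-28*(f + 1) = -28*(6 + 1) = -28*7 = -196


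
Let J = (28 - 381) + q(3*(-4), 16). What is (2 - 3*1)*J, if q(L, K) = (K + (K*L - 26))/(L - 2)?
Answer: 2370/7 ≈ 338.57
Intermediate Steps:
q(L, K) = (-26 + K + K*L)/(-2 + L) (q(L, K) = (K + (-26 + K*L))/(-2 + L) = (-26 + K + K*L)/(-2 + L))
J = -2370/7 (J = (28 - 381) + (-26 + 16 + 16*(3*(-4)))/(-2 + 3*(-4)) = -353 + (-26 + 16 + 16*(-12))/(-2 - 12) = -353 + (-26 + 16 - 192)/(-14) = -353 - 1/14*(-202) = -353 + 101/7 = -2370/7 ≈ -338.57)
(2 - 3*1)*J = (2 - 3*1)*(-2370/7) = (2 - 3)*(-2370/7) = -1*(-2370/7) = 2370/7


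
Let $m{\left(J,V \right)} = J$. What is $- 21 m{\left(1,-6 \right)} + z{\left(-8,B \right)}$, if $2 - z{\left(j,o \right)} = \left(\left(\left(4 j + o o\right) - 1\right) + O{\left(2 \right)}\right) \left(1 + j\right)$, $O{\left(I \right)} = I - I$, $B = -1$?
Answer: $-243$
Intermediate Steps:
$O{\left(I \right)} = 0$
$z{\left(j,o \right)} = 2 - \left(1 + j\right) \left(-1 + o^{2} + 4 j\right)$ ($z{\left(j,o \right)} = 2 - \left(\left(\left(4 j + o o\right) - 1\right) + 0\right) \left(1 + j\right) = 2 - \left(\left(\left(4 j + o^{2}\right) - 1\right) + 0\right) \left(1 + j\right) = 2 - \left(\left(\left(o^{2} + 4 j\right) - 1\right) + 0\right) \left(1 + j\right) = 2 - \left(\left(-1 + o^{2} + 4 j\right) + 0\right) \left(1 + j\right) = 2 - \left(-1 + o^{2} + 4 j\right) \left(1 + j\right) = 2 - \left(1 + j\right) \left(-1 + o^{2} + 4 j\right)$)
$- 21 m{\left(1,-6 \right)} + z{\left(-8,B \right)} = \left(-21\right) 1 - \left(-26 - 8 + 256\right) = -21 - \left(230 - 8\right) = -21 + \left(3 - 1 - 256 + 24 + 8\right) = -21 - 222 = -243$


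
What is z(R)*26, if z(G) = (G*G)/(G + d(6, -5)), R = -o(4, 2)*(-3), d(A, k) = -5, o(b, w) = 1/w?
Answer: -117/7 ≈ -16.714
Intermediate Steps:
R = 3/2 (R = -1/2*(-3) = -1*½*(-3) = -½*(-3) = 3/2 ≈ 1.5000)
z(G) = G²/(-5 + G) (z(G) = (G*G)/(G - 5) = G²/(-5 + G))
z(R)*26 = ((3/2)²/(-5 + 3/2))*26 = (9/(4*(-7/2)))*26 = ((9/4)*(-2/7))*26 = -9/14*26 = -117/7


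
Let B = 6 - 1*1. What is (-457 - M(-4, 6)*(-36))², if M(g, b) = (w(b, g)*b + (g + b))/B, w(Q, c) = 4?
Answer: 1819801/25 ≈ 72792.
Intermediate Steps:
B = 5 (B = 6 - 1 = 5)
M(g, b) = b + g/5 (M(g, b) = (4*b + (g + b))/5 = (4*b + (b + g))*(⅕) = (g + 5*b)*(⅕) = b + g/5)
(-457 - M(-4, 6)*(-36))² = (-457 - (6 + (⅕)*(-4))*(-36))² = (-457 - (6 - ⅘)*(-36))² = (-457 - 1*26/5*(-36))² = (-457 - 26/5*(-36))² = (-457 + 936/5)² = (-1349/5)² = 1819801/25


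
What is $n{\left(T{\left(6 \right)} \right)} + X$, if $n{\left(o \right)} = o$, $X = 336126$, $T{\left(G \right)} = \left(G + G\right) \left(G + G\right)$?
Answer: $336270$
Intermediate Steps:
$T{\left(G \right)} = 4 G^{2}$ ($T{\left(G \right)} = 2 G 2 G = 4 G^{2}$)
$n{\left(T{\left(6 \right)} \right)} + X = 4 \cdot 6^{2} + 336126 = 4 \cdot 36 + 336126 = 144 + 336126 = 336270$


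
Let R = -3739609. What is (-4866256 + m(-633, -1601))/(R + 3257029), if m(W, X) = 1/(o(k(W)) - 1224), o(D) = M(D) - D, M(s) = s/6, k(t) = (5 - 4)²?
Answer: 3576211535/354648042 ≈ 10.084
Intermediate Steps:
k(t) = 1 (k(t) = 1² = 1)
M(s) = s/6 (M(s) = s*(⅙) = s/6)
o(D) = -5*D/6 (o(D) = D/6 - D = -5*D/6)
m(W, X) = -6/7349 (m(W, X) = 1/(-⅚*1 - 1224) = 1/(-⅚ - 1224) = 1/(-7349/6) = -6/7349)
(-4866256 + m(-633, -1601))/(R + 3257029) = (-4866256 - 6/7349)/(-3739609 + 3257029) = -35762115350/7349/(-482580) = -35762115350/7349*(-1/482580) = 3576211535/354648042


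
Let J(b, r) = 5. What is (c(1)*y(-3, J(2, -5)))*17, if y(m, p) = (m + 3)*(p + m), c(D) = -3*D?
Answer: 0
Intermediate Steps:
y(m, p) = (3 + m)*(m + p)
(c(1)*y(-3, J(2, -5)))*17 = ((-3*1)*((-3)² + 3*(-3) + 3*5 - 3*5))*17 = -3*(9 - 9 + 15 - 15)*17 = -3*0*17 = 0*17 = 0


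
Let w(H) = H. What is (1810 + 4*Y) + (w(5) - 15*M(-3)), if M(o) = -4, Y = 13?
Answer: 1927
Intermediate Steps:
(1810 + 4*Y) + (w(5) - 15*M(-3)) = (1810 + 4*13) + (5 - 15*(-4)) = (1810 + 52) + (5 + 60) = 1862 + 65 = 1927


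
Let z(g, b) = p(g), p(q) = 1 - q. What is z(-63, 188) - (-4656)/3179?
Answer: 208112/3179 ≈ 65.465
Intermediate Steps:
z(g, b) = 1 - g
z(-63, 188) - (-4656)/3179 = (1 - 1*(-63)) - (-4656)/3179 = (1 + 63) - (-4656)/3179 = 64 - 1*(-4656/3179) = 64 + 4656/3179 = 208112/3179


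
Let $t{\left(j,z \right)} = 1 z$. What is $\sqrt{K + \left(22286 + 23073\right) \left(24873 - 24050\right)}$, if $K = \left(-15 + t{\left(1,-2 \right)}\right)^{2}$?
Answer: $\sqrt{37330746} \approx 6109.9$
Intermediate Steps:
$t{\left(j,z \right)} = z$
$K = 289$ ($K = \left(-15 - 2\right)^{2} = \left(-17\right)^{2} = 289$)
$\sqrt{K + \left(22286 + 23073\right) \left(24873 - 24050\right)} = \sqrt{289 + \left(22286 + 23073\right) \left(24873 - 24050\right)} = \sqrt{289 + 45359 \cdot 823} = \sqrt{289 + 37330457} = \sqrt{37330746}$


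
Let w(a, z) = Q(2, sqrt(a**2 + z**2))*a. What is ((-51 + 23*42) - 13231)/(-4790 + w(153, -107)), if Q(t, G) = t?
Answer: 3079/1121 ≈ 2.7467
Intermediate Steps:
w(a, z) = 2*a
((-51 + 23*42) - 13231)/(-4790 + w(153, -107)) = ((-51 + 23*42) - 13231)/(-4790 + 2*153) = ((-51 + 966) - 13231)/(-4790 + 306) = (915 - 13231)/(-4484) = -12316*(-1/4484) = 3079/1121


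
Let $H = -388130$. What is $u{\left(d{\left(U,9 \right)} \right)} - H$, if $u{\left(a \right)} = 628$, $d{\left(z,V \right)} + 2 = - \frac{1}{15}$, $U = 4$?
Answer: $388758$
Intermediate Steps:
$d{\left(z,V \right)} = - \frac{31}{15}$ ($d{\left(z,V \right)} = -2 - \frac{1}{15} = - \frac{31}{15}$)
$u{\left(d{\left(U,9 \right)} \right)} - H = 628 - -388130 = 628 + 388130 = 388758$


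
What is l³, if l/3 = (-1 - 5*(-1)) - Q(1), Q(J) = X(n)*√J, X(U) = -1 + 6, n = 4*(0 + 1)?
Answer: -27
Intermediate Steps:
n = 4 (n = 4*1 = 4)
X(U) = 5
Q(J) = 5*√J
l = -3 (l = 3*((-1 - 5*(-1)) - 5*√1) = 3*((-1 + 5) - 5) = 3*(4 - 1*5) = 3*(4 - 5) = 3*(-1) = -3)
l³ = (-3)³ = -27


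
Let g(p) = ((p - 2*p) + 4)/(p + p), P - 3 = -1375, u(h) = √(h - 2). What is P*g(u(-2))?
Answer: 686 + 1372*I ≈ 686.0 + 1372.0*I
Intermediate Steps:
u(h) = √(-2 + h)
P = -1372 (P = 3 - 1375 = -1372)
g(p) = (4 - p)/(2*p) (g(p) = (-p + 4)/((2*p)) = (4 - p)*(1/(2*p)) = (4 - p)/(2*p))
P*g(u(-2)) = -686*(4 - √(-2 - 2))/(√(-2 - 2)) = -686*(4 - √(-4))/(√(-4)) = -686*(4 - 2*I)/(2*I) = -686*(-I/2)*(4 - 2*I) = -(-343)*I*(4 - 2*I) = 343*I*(4 - 2*I)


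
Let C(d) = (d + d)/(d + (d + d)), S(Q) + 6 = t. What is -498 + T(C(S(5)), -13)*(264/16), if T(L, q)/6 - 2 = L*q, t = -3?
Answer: -1158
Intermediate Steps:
S(Q) = -9 (S(Q) = -6 - 3 = -9)
C(d) = ⅔ (C(d) = (2*d)/(d + 2*d) = (2*d)/((3*d)) = (2*d)*(1/(3*d)) = ⅔)
T(L, q) = 12 + 6*L*q (T(L, q) = 12 + 6*(L*q) = 12 + 6*L*q)
-498 + T(C(S(5)), -13)*(264/16) = -498 + (12 + 6*(⅔)*(-13))*(264/16) = -498 + (12 - 52)*(264*(1/16)) = -498 - 40*33/2 = -498 - 660 = -1158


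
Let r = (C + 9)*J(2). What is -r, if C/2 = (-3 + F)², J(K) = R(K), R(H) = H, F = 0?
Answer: -54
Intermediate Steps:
J(K) = K
C = 18 (C = 2*(-3 + 0)² = 2*(-3)² = 2*9 = 18)
r = 54 (r = (18 + 9)*2 = 27*2 = 54)
-r = -1*54 = -54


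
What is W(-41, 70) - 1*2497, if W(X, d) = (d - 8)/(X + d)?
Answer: -72351/29 ≈ -2494.9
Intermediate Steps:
W(X, d) = (-8 + d)/(X + d)
W(-41, 70) - 1*2497 = (-8 + 70)/(-41 + 70) - 1*2497 = 62/29 - 2497 = -72351/29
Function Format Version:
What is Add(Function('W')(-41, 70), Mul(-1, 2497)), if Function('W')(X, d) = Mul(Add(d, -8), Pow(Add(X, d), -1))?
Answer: Rational(-72351, 29) ≈ -2494.9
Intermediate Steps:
Function('W')(X, d) = Mul(Pow(Add(X, d), -1), Add(-8, d)) (Function('W')(X, d) = Mul(Add(-8, d), Pow(Add(X, d), -1)) = Mul(Pow(Add(X, d), -1), Add(-8, d)))
Add(Function('W')(-41, 70), Mul(-1, 2497)) = Add(Mul(Pow(Add(-41, 70), -1), Add(-8, 70)), Mul(-1, 2497)) = Add(Mul(Pow(29, -1), 62), -2497) = Add(Mul(Rational(1, 29), 62), -2497) = Add(Rational(62, 29), -2497) = Rational(-72351, 29)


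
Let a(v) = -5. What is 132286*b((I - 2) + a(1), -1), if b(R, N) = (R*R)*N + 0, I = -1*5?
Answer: -19049184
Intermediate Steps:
I = -5
b(R, N) = N*R**2 (b(R, N) = R**2*N + 0 = N*R**2 + 0 = N*R**2)
132286*b((I - 2) + a(1), -1) = 132286*(-((-5 - 2) - 5)**2) = 132286*(-(-7 - 5)**2) = 132286*(-1*(-12)**2) = 132286*(-1*144) = 132286*(-144) = -19049184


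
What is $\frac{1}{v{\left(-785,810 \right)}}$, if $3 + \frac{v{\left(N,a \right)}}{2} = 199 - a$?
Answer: $- \frac{1}{1228} \approx -0.00081433$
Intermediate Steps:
$v{\left(N,a \right)} = 392 - 2 a$ ($v{\left(N,a \right)} = -6 + 2 \left(199 - a\right) = -6 - \left(-398 + 2 a\right) = 392 - 2 a$)
$\frac{1}{v{\left(-785,810 \right)}} = \frac{1}{392 - 1620} = \frac{1}{-1228} = - \frac{1}{1228}$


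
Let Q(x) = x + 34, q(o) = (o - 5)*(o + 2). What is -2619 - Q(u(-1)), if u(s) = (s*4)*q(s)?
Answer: -2677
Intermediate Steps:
q(o) = (-5 + o)*(2 + o)
u(s) = 4*s*(-10 + s² - 3*s) (u(s) = (s*4)*(-10 + s² - 3*s) = (4*s)*(-10 + s² - 3*s) = 4*s*(-10 + s² - 3*s))
Q(x) = 34 + x
-2619 - Q(u(-1)) = -2619 - (34 + 4*(-1)*(-10 + (-1)² - 3*(-1))) = -2619 - (34 + 4*(-1)*(-10 + 1 + 3)) = -2619 - (34 + 4*(-1)*(-6)) = -2619 - (34 + 24) = -2619 - 1*58 = -2619 - 58 = -2677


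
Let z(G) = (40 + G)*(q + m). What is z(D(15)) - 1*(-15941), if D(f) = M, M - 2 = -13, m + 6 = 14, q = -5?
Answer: 16028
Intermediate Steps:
m = 8 (m = -6 + 14 = 8)
M = -11 (M = 2 - 13 = -11)
D(f) = -11
z(G) = 120 + 3*G (z(G) = (40 + G)*(-5 + 8) = (40 + G)*3 = 120 + 3*G)
z(D(15)) - 1*(-15941) = (120 + 3*(-11)) - 1*(-15941) = (120 - 33) + 15941 = 87 + 15941 = 16028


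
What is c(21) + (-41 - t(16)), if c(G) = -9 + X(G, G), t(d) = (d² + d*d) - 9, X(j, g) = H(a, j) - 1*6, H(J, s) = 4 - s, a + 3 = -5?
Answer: -576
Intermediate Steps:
a = -8 (a = -3 - 5 = -8)
X(j, g) = -2 - j (X(j, g) = (4 - j) - 1*6 = (4 - j) - 6 = -2 - j)
t(d) = -9 + 2*d² (t(d) = (d² + d²) - 9 = 2*d² - 9 = -9 + 2*d²)
c(G) = -11 - G (c(G) = -9 + (-2 - G) = -11 - G)
c(21) + (-41 - t(16)) = (-11 - 1*21) + (-41 - (-9 + 2*16²)) = (-11 - 21) + (-41 - (-9 + 2*256)) = -32 + (-41 - (-9 + 512)) = -32 + (-41 - 1*503) = -32 + (-41 - 503) = -32 - 544 = -576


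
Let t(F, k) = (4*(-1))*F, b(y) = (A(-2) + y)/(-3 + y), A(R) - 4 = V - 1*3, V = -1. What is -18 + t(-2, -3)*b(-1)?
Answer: -16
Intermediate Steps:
A(R) = 0 (A(R) = 4 + (-1 - 1*3) = 4 + (-1 - 3) = 4 - 4 = 0)
b(y) = y/(-3 + y) (b(y) = (0 + y)/(-3 + y) = y/(-3 + y))
t(F, k) = -4*F
-18 + t(-2, -3)*b(-1) = -18 + (-4*(-2))*(-1/(-3 - 1)) = -18 + 8*(-1/(-4)) = -18 + 8*(-1*(-¼)) = -18 + 8*(¼) = -18 + 2 = -16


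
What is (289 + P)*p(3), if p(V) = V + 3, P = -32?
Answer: 1542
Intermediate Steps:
p(V) = 3 + V
(289 + P)*p(3) = (289 - 32)*(3 + 3) = 257*6 = 1542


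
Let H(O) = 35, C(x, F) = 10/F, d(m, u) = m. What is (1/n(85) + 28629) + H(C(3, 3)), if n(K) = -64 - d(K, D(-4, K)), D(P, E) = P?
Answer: 4270935/149 ≈ 28664.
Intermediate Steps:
n(K) = -64 - K
(1/n(85) + 28629) + H(C(3, 3)) = (1/(-64 - 1*85) + 28629) + 35 = (1/(-64 - 85) + 28629) + 35 = (1/(-149) + 28629) + 35 = (-1/149 + 28629) + 35 = 4265720/149 + 35 = 4270935/149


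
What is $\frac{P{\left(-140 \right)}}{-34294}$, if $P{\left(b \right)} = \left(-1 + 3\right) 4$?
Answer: $- \frac{4}{17147} \approx -0.00023328$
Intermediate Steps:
$P{\left(b \right)} = 8$ ($P{\left(b \right)} = 2 \cdot 4 = 8$)
$\frac{P{\left(-140 \right)}}{-34294} = \frac{8}{-34294} = 8 \left(- \frac{1}{34294}\right) = - \frac{4}{17147}$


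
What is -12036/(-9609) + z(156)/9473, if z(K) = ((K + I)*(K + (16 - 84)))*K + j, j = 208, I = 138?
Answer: 12966082396/30342019 ≈ 427.33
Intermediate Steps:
z(K) = 208 + K*(-68 + K)*(138 + K) (z(K) = ((K + 138)*(K + (16 - 84)))*K + 208 = ((138 + K)*(K - 68))*K + 208 = ((138 + K)*(-68 + K))*K + 208 = ((-68 + K)*(138 + K))*K + 208 = K*(-68 + K)*(138 + K) + 208 = 208 + K*(-68 + K)*(138 + K))
-12036/(-9609) + z(156)/9473 = -12036/(-9609) + (208 + 156³ - 9384*156 + 70*156²)/9473 = -12036*(-1/9609) + (208 + 3796416 - 1463904 + 70*24336)*(1/9473) = 4012/3203 + (208 + 3796416 - 1463904 + 1703520)*(1/9473) = 4012/3203 + 4036240*(1/9473) = 4012/3203 + 4036240/9473 = 12966082396/30342019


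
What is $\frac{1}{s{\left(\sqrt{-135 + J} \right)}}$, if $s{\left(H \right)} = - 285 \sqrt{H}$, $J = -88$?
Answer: $\frac{223^{\frac{3}{4}} i^{\frac{3}{2}}}{63555} \approx -0.00064204 + 0.00064204 i$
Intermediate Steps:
$\frac{1}{s{\left(\sqrt{-135 + J} \right)}} = \frac{1}{\left(-285\right) \sqrt{\sqrt{-135 - 88}}} = \frac{1}{\left(-285\right) \sqrt{\sqrt{-223}}} = \frac{1}{\left(-285\right) \sqrt{i \sqrt{223}}} = \frac{1}{\left(-285\right) \sqrt[4]{223} \sqrt{i}} = \frac{223^{\frac{3}{4}} i^{\frac{3}{2}}}{63555}$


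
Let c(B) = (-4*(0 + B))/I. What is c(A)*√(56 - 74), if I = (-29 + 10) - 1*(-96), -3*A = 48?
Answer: 192*I*√2/77 ≈ 3.5264*I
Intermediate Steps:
A = -16 (A = -⅓*48 = -16)
I = 77 (I = -19 + 96 = 77)
c(B) = -4*B/77 (c(B) = -4*(0 + B)/77 = -4*B*(1/77) = -4*B/77)
c(A)*√(56 - 74) = (-4/77*(-16))*√(56 - 74) = 64*√(-18)/77 = 64*(3*I*√2)/77 = 192*I*√2/77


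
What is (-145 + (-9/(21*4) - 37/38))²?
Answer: 6039621225/283024 ≈ 21340.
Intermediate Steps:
(-145 + (-9/(21*4) - 37/38))² = (-145 + (-9/84 - 37*1/38))² = (-145 + (-9*1/84 - 37/38))² = (-145 + (-3/28 - 37/38))² = (-145 - 575/532)² = (-77715/532)² = 6039621225/283024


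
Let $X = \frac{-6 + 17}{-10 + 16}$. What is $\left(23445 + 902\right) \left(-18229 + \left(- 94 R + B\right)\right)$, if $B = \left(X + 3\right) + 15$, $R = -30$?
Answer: $- \frac{2248080245}{6} \approx -3.7468 \cdot 10^{8}$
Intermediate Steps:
$X = \frac{11}{6} \approx 1.8333$
$B = \frac{119}{6}$ ($B = \left(\frac{11}{6} + 3\right) + 15 = \frac{29}{6} + 15 = \frac{119}{6} \approx 19.833$)
$\left(23445 + 902\right) \left(-18229 + \left(- 94 R + B\right)\right) = \left(23445 + 902\right) \left(-18229 + \left(\left(-94\right) \left(-30\right) + \frac{119}{6}\right)\right) = 24347 \left(-18229 + \left(2820 + \frac{119}{6}\right)\right) = 24347 \left(-18229 + \frac{17039}{6}\right) = 24347 \left(- \frac{92335}{6}\right) = - \frac{2248080245}{6}$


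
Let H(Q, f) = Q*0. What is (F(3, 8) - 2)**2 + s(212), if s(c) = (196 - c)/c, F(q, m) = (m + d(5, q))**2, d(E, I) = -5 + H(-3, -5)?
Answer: 2593/53 ≈ 48.924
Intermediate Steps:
H(Q, f) = 0
d(E, I) = -5 (d(E, I) = -5 + 0 = -5)
F(q, m) = (-5 + m)**2 (F(q, m) = (m - 5)**2 = (-5 + m)**2)
s(c) = (196 - c)/c
(F(3, 8) - 2)**2 + s(212) = ((-5 + 8)**2 - 2)**2 + (196 - 1*212)/212 = (3**2 - 2)**2 + (196 - 212)/212 = (9 - 2)**2 + (1/212)*(-16) = 7**2 - 4/53 = 49 - 4/53 = 2593/53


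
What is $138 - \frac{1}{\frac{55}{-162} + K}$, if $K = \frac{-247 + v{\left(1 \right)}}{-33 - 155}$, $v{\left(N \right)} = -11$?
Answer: $\frac{538809}{3932} \approx 137.03$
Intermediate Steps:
$K = \frac{129}{94}$ ($K = \frac{-247 - 11}{-33 - 155} = - \frac{258}{-188} = \left(-258\right) \left(- \frac{1}{188}\right) = \frac{129}{94} \approx 1.3723$)
$138 - \frac{1}{\frac{55}{-162} + K} = 138 - \frac{1}{\frac{55}{-162} + \frac{129}{94}} = 138 - \frac{1}{55 \left(- \frac{1}{162}\right) + \frac{129}{94}} = 138 - \frac{1}{- \frac{55}{162} + \frac{129}{94}} = 138 - \frac{1}{\frac{3932}{3807}} = 138 - \frac{3807}{3932} = \frac{538809}{3932}$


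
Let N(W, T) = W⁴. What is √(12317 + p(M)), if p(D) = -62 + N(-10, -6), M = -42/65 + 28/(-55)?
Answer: √22255 ≈ 149.18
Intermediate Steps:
M = -826/715 (M = -42*1/65 + 28*(-1/55) = -42/65 - 28/55 = -826/715 ≈ -1.1552)
p(D) = 9938 (p(D) = -62 + (-10)⁴ = -62 + 10000 = 9938)
√(12317 + p(M)) = √(12317 + 9938) = √22255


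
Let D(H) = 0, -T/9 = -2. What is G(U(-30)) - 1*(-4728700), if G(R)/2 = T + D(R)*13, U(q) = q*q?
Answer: 4728736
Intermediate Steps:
T = 18 (T = -9*(-2) = 18)
U(q) = q²
G(R) = 36 (G(R) = 2*(18 + 0*13) = 2*(18 + 0) = 2*18 = 36)
G(U(-30)) - 1*(-4728700) = 36 - 1*(-4728700) = 36 + 4728700 = 4728736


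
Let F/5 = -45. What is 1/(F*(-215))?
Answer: 1/48375 ≈ 2.0672e-5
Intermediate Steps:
F = -225 (F = 5*(-45) = -225)
1/(F*(-215)) = 1/(-225*(-215)) = 1/48375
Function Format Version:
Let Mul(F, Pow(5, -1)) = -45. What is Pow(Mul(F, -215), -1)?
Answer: Rational(1, 48375) ≈ 2.0672e-5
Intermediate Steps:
F = -225 (F = Mul(5, -45) = -225)
Pow(Mul(F, -215), -1) = Pow(Mul(-225, -215), -1) = Pow(48375, -1) = Rational(1, 48375)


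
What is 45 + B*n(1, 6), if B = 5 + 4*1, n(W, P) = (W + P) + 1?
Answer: 117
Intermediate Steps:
n(W, P) = 1 + P + W (n(W, P) = (P + W) + 1 = 1 + P + W)
B = 9 (B = 5 + 4 = 9)
45 + B*n(1, 6) = 45 + 9*(1 + 6 + 1) = 45 + 9*8 = 45 + 72 = 117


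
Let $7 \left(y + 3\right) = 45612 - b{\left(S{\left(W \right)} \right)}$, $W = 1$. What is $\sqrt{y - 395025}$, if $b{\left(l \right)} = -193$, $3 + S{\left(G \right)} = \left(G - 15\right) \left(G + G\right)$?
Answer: $\frac{i \sqrt{19035737}}{7} \approx 623.29 i$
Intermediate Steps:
$S{\left(G \right)} = -3 + 2 G \left(-15 + G\right)$ ($S{\left(G \right)} = -3 + \left(G - 15\right) \left(G + G\right) = -3 + \left(-15 + G\right) 2 G = -3 + 2 G \left(-15 + G\right)$)
$y = \frac{45784}{7}$ ($y = -3 + \frac{45612 - -193}{7} = -3 + \frac{45612 + 193}{7} = -3 + \frac{1}{7} \cdot 45805 = -3 + \frac{45805}{7} = \frac{45784}{7} \approx 6540.6$)
$\sqrt{y - 395025} = \sqrt{\frac{45784}{7} - 395025} = \sqrt{- \frac{2719391}{7}} = \frac{i \sqrt{19035737}}{7}$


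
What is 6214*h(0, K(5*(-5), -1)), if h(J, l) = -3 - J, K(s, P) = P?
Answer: -18642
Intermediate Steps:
6214*h(0, K(5*(-5), -1)) = 6214*(-3 - 1*0) = 6214*(-3 + 0) = 6214*(-3) = -18642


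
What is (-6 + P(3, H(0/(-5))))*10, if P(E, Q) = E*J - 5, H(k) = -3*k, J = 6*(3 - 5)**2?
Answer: 610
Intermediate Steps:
J = 24 (J = 6*(-2)**2 = 6*4 = 24)
P(E, Q) = -5 + 24*E (P(E, Q) = E*24 - 5 = 24*E - 5 = -5 + 24*E)
(-6 + P(3, H(0/(-5))))*10 = (-6 + (-5 + 24*3))*10 = (-6 + (-5 + 72))*10 = (-6 + 67)*10 = 61*10 = 610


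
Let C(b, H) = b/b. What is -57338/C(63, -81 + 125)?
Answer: -57338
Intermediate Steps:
C(b, H) = 1
-57338/C(63, -81 + 125) = -57338/1 = -57338*1 = -57338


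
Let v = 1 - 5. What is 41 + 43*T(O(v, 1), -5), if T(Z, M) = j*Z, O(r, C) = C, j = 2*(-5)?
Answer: -389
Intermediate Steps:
j = -10
v = -4
T(Z, M) = -10*Z
41 + 43*T(O(v, 1), -5) = 41 + 43*(-10*1) = 41 + 43*(-10) = 41 - 430 = -389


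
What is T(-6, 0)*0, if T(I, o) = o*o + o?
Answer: 0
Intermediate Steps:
T(I, o) = o + o² (T(I, o) = o² + o = o + o²)
T(-6, 0)*0 = (0*(1 + 0))*0 = (0*1)*0 = 0*0 = 0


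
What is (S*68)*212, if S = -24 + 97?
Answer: 1052368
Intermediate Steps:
S = 73
(S*68)*212 = (73*68)*212 = 4964*212 = 1052368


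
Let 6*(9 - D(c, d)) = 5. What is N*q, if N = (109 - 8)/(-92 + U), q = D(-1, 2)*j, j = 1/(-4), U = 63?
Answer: 4949/696 ≈ 7.1106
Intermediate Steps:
D(c, d) = 49/6 (D(c, d) = 9 - ⅙*5 = 9 - ⅚ = 49/6)
j = -¼ ≈ -0.25000
q = -49/24 (q = (49/6)*(-¼) = -49/24 ≈ -2.0417)
N = -101/29 (N = (109 - 8)/(-92 + 63) = 101/(-29) = 101*(-1/29) = -101/29 ≈ -3.4828)
N*q = -101/29*(-49/24) = 4949/696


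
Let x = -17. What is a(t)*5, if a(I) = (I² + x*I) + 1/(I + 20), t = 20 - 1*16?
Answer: -6235/24 ≈ -259.79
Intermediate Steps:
t = 4 (t = 20 - 16 = 4)
a(I) = I² + 1/(20 + I) - 17*I (a(I) = (I² - 17*I) + 1/(I + 20) = (I² - 17*I) + 1/(20 + I) = I² + 1/(20 + I) - 17*I)
a(t)*5 = ((1 + 4³ - 340*4 + 3*4²)/(20 + 4))*5 = ((1 + 64 - 1360 + 3*16)/24)*5 = ((1 + 64 - 1360 + 48)/24)*5 = ((1/24)*(-1247))*5 = -1247/24*5 = -6235/24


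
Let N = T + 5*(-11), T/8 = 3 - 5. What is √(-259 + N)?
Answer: I*√330 ≈ 18.166*I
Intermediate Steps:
T = -16 (T = 8*(3 - 5) = 8*(-2) = -16)
N = -71 (N = -16 + 5*(-11) = -16 - 55 = -71)
√(-259 + N) = √(-259 - 71) = √(-330) = I*√330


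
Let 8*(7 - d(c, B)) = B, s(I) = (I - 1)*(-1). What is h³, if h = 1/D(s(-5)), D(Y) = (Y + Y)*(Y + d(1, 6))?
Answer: 1/3176523 ≈ 3.1481e-7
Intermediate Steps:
s(I) = 1 - I (s(I) = (-1 + I)*(-1) = 1 - I)
d(c, B) = 7 - B/8
D(Y) = 2*Y*(25/4 + Y) (D(Y) = (Y + Y)*(Y + (7 - ⅛*6)) = (2*Y)*(Y + (7 - ¾)) = (2*Y)*(Y + 25/4) = (2*Y)*(25/4 + Y) = 2*Y*(25/4 + Y))
h = 1/147 (h = 1/((1 - 1*(-5))*(25 + 4*(1 - 1*(-5)))/2) = 1/((1 + 5)*(25 + 4*(1 + 5))/2) = 1/((½)*6*(25 + 4*6)) = 1/((½)*6*(25 + 24)) = 1/((½)*6*49) = 1/147 ≈ 0.0068027)
h³ = (1/147)³ = 1/3176523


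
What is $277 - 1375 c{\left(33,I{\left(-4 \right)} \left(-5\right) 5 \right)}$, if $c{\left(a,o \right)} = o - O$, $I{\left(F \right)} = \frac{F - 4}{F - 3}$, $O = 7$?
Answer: $\frac{344314}{7} \approx 49188.0$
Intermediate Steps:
$I{\left(F \right)} = \frac{-4 + F}{-3 + F}$
$c{\left(a,o \right)} = -7 + o$ ($c{\left(a,o \right)} = o - 7 = -7 + o$)
$277 - 1375 c{\left(33,I{\left(-4 \right)} \left(-5\right) 5 \right)} = 277 - 1375 \left(-7 + \frac{-4 - 4}{-3 - 4} \left(-5\right) 5\right) = 277 - 1375 \left(-7 + \frac{1}{-7} \left(-8\right) \left(-5\right) 5\right) = 277 - 1375 \left(-7 + \left(- \frac{1}{7}\right) \left(-8\right) \left(-5\right) 5\right) = 277 - 1375 \left(-7 + \frac{8}{7} \left(-5\right) 5\right) = 277 - 1375 \left(-7 - \frac{200}{7}\right) = 277 - - \frac{342375}{7} = 277 + \frac{342375}{7} = \frac{344314}{7}$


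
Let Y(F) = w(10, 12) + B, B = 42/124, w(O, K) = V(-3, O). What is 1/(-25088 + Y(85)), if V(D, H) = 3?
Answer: -62/1555249 ≈ -3.9865e-5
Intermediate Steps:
w(O, K) = 3
B = 21/62 (B = 42*(1/124) = 21/62 ≈ 0.33871)
Y(F) = 207/62 (Y(F) = 3 + 21/62 = 207/62)
1/(-25088 + Y(85)) = 1/(-25088 + 207/62) = 1/(-1555249/62) = -62/1555249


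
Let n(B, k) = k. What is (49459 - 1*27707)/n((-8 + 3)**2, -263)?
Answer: -21752/263 ≈ -82.707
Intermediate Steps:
(49459 - 1*27707)/n((-8 + 3)**2, -263) = (49459 - 1*27707)/(-263) = (49459 - 27707)*(-1/263) = 21752*(-1/263) = -21752/263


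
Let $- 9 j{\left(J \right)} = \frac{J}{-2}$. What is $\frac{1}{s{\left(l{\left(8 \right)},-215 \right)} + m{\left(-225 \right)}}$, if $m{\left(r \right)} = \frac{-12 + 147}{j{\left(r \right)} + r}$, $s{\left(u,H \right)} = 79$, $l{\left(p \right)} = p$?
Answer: $\frac{95}{7451} \approx 0.01275$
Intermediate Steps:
$j{\left(J \right)} = \frac{J}{18}$ ($j{\left(J \right)} = - \frac{J \frac{1}{-2}}{9} = - \frac{J \left(- \frac{1}{2}\right)}{9} = - \frac{\left(- \frac{1}{2}\right) J}{9} = \frac{J}{18}$)
$m{\left(r \right)} = \frac{2430}{19 r}$ ($m{\left(r \right)} = \frac{-12 + 147}{\frac{r}{18} + r} = \frac{135}{\frac{19}{18} r} = 135 \frac{18}{19 r} = \frac{2430}{19 r}$)
$\frac{1}{s{\left(l{\left(8 \right)},-215 \right)} + m{\left(-225 \right)}} = \frac{1}{79 + \frac{2430}{19 \left(-225\right)}} = \frac{1}{79 + \frac{2430}{19} \left(- \frac{1}{225}\right)} = \frac{1}{79 - \frac{54}{95}} = \frac{1}{\frac{7451}{95}} = \frac{95}{7451}$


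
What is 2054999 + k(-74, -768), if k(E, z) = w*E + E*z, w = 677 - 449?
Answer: 2094959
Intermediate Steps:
w = 228
k(E, z) = 228*E + E*z
2054999 + k(-74, -768) = 2054999 - 74*(228 - 768) = 2054999 - 74*(-540) = 2054999 + 39960 = 2094959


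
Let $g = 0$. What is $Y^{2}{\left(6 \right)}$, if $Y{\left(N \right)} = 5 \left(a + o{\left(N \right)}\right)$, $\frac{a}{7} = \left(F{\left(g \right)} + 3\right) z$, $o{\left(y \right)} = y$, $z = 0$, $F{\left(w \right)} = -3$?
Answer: $900$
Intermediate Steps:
$a = 0$ ($a = 7 \left(-3 + 3\right) 0 = 7 \cdot 0 \cdot 0 = 7 \cdot 0 = 0$)
$Y{\left(N \right)} = 5 N$ ($Y{\left(N \right)} = 5 \left(0 + N\right) = 5 N$)
$Y^{2}{\left(6 \right)} = \left(5 \cdot 6\right)^{2} = 30^{2} = 900$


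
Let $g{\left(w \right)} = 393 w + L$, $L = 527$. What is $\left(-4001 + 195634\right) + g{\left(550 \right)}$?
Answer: $408310$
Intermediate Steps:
$g{\left(w \right)} = 527 + 393 w$ ($g{\left(w \right)} = 393 w + 527 = 527 + 393 w$)
$\left(-4001 + 195634\right) + g{\left(550 \right)} = \left(-4001 + 195634\right) + \left(527 + 393 \cdot 550\right) = 191633 + \left(527 + 216150\right) = 191633 + 216677 = 408310$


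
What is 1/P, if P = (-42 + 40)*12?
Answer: -1/24 ≈ -0.041667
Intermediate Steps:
P = -24 (P = -2*12 = -24)
1/P = 1/(-24) = -1/24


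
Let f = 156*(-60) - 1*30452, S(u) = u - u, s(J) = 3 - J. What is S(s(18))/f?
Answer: 0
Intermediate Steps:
S(u) = 0
f = -39812 (f = -9360 - 30452 = -39812)
S(s(18))/f = 0/(-39812) = 0*(-1/39812) = 0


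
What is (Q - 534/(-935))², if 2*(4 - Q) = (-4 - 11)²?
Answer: 40734137929/3496900 ≈ 11649.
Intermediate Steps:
Q = -217/2 (Q = 4 - (-4 - 11)²/2 = 4 - ½*(-15)² = 4 - ½*225 = 4 - 225/2 = -217/2 ≈ -108.50)
(Q - 534/(-935))² = (-217/2 - 534/(-935))² = (-217/2 - 534*(-1/935))² = (-217/2 + 534/935)² = (-201827/1870)² = 40734137929/3496900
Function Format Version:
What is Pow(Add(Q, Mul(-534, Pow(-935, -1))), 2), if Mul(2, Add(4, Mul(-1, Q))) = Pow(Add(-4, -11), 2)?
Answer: Rational(40734137929, 3496900) ≈ 11649.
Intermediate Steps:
Q = Rational(-217, 2) (Q = Add(4, Mul(Rational(-1, 2), Pow(Add(-4, -11), 2))) = Add(4, Mul(Rational(-1, 2), Pow(-15, 2))) = Add(4, Mul(Rational(-1, 2), 225)) = Add(4, Rational(-225, 2)) = Rational(-217, 2) ≈ -108.50)
Pow(Add(Q, Mul(-534, Pow(-935, -1))), 2) = Pow(Add(Rational(-217, 2), Mul(-534, Pow(-935, -1))), 2) = Pow(Add(Rational(-217, 2), Mul(-534, Rational(-1, 935))), 2) = Pow(Add(Rational(-217, 2), Rational(534, 935)), 2) = Pow(Rational(-201827, 1870), 2) = Rational(40734137929, 3496900)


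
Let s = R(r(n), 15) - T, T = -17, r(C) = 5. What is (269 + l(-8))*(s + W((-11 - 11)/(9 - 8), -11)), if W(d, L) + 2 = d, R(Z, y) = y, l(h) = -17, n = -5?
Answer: 2016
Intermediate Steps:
s = 32 (s = 15 - 1*(-17) = 15 + 17 = 32)
W(d, L) = -2 + d
(269 + l(-8))*(s + W((-11 - 11)/(9 - 8), -11)) = (269 - 17)*(32 + (-2 + (-11 - 11)/(9 - 8))) = 252*(32 + (-2 - 22/1)) = 252*(32 + (-2 - 22*1)) = 252*(32 + (-2 - 22)) = 252*(32 - 24) = 252*8 = 2016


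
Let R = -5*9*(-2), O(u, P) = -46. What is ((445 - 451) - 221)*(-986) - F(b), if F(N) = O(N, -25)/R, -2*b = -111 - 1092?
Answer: 10072013/45 ≈ 2.2382e+5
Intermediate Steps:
R = 90 (R = -45*(-2) = 90)
b = 1203/2 (b = -(-111 - 1092)/2 = -½*(-1203) = 1203/2 ≈ 601.50)
F(N) = -23/45 (F(N) = -46/90 = -46*1/90 = -23/45)
((445 - 451) - 221)*(-986) - F(b) = ((445 - 451) - 221)*(-986) - 1*(-23/45) = (-6 - 221)*(-986) + 23/45 = -227*(-986) + 23/45 = 223822 + 23/45 = 10072013/45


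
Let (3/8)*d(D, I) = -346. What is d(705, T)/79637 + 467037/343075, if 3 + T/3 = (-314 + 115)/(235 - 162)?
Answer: 110630645107/81964391325 ≈ 1.3497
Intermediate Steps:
T = -1254/73 (T = -9 + 3*((-314 + 115)/(235 - 162)) = -9 + 3*(-199/73) = -9 - 597/73 = -1254/73 ≈ -17.178)
d(D, I) = -2768/3 (d(D, I) = (8/3)*(-346) = -2768/3)
d(705, T)/79637 + 467037/343075 = -2768/3/79637 + 467037/343075 = -2768/3*1/79637 + 467037*(1/343075) = -2768/238911 + 467037/343075 = 110630645107/81964391325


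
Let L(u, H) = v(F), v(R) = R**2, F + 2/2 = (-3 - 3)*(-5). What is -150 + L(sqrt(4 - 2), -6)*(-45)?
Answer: -37995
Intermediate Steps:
F = 29 (F = -1 + (-3 - 3)*(-5) = -1 - 6*(-5) = -1 + 30 = 29)
L(u, H) = 841 (L(u, H) = 29**2 = 841)
-150 + L(sqrt(4 - 2), -6)*(-45) = -150 + 841*(-45) = -150 - 37845 = -37995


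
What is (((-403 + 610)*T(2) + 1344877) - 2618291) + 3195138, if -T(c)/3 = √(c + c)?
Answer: 1920482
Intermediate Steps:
T(c) = -3*√2*√c (T(c) = -3*√(c + c) = -3*√2*√c)
(((-403 + 610)*T(2) + 1344877) - 2618291) + 3195138 = (((-403 + 610)*(-3*√2*√2) + 1344877) - 2618291) + 3195138 = ((207*(-6) + 1344877) - 2618291) + 3195138 = ((-1242 + 1344877) - 2618291) + 3195138 = (1343635 - 2618291) + 3195138 = -1274656 + 3195138 = 1920482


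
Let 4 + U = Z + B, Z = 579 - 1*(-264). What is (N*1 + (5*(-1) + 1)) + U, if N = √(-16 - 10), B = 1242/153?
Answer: 14333/17 + I*√26 ≈ 843.12 + 5.099*I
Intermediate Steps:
B = 138/17 (B = 1242*(1/153) = 138/17 ≈ 8.1176)
N = I*√26 (N = √(-26) = I*√26 ≈ 5.099*I)
Z = 843 (Z = 579 + 264 = 843)
U = 14401/17 (U = -4 + (843 + 138/17) = -4 + 14469/17 = 14401/17 ≈ 847.12)
(N*1 + (5*(-1) + 1)) + U = ((I*√26)*1 + (5*(-1) + 1)) + 14401/17 = (I*√26 + (-5 + 1)) + 14401/17 = (I*√26 - 4) + 14401/17 = (-4 + I*√26) + 14401/17 = 14333/17 + I*√26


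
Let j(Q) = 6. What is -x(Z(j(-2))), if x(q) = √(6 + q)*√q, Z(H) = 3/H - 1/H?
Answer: -√19/3 ≈ -1.4530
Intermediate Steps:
Z(H) = 2/H
x(q) = √q*√(6 + q)
-x(Z(j(-2))) = -√(2/6)*√(6 + 2/6) = -√(2*(⅙))*√(6 + 2*(⅙)) = -√(⅓)*√(6 + ⅓) = -√3/3*√(19/3) = -√3/3*√57/3 = -√19/3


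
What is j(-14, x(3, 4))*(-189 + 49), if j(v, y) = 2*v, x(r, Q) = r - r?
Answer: 3920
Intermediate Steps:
x(r, Q) = 0
j(-14, x(3, 4))*(-189 + 49) = (2*(-14))*(-189 + 49) = -28*(-140) = 3920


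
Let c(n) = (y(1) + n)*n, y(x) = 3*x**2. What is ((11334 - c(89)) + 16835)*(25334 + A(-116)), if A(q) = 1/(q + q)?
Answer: 4049588543/8 ≈ 5.0620e+8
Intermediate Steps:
A(q) = 1/(2*q)
c(n) = n*(3 + n) (c(n) = (3*1**2 + n)*n = (3*1 + n)*n = (3 + n)*n = n*(3 + n))
((11334 - c(89)) + 16835)*(25334 + A(-116)) = ((11334 - 89*(3 + 89)) + 16835)*(25334 + (1/2)/(-116)) = ((11334 - 89*92) + 16835)*(25334 + (1/2)*(-1/116)) = ((11334 - 1*8188) + 16835)*(25334 - 1/232) = ((11334 - 8188) + 16835)*(5877487/232) = (3146 + 16835)*(5877487/232) = 19981*(5877487/232) = 4049588543/8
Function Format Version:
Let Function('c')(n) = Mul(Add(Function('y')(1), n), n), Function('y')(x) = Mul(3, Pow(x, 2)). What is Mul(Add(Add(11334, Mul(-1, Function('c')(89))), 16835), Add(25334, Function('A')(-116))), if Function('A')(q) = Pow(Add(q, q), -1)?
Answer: Rational(4049588543, 8) ≈ 5.0620e+8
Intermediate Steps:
Function('A')(q) = Mul(Rational(1, 2), Pow(q, -1)) (Function('A')(q) = Pow(Mul(2, q), -1) = Mul(Rational(1, 2), Pow(q, -1)))
Function('c')(n) = Mul(n, Add(3, n)) (Function('c')(n) = Mul(Add(Mul(3, Pow(1, 2)), n), n) = Mul(Add(Mul(3, 1), n), n) = Mul(Add(3, n), n) = Mul(n, Add(3, n)))
Mul(Add(Add(11334, Mul(-1, Function('c')(89))), 16835), Add(25334, Function('A')(-116))) = Mul(Add(Add(11334, Mul(-1, Mul(89, Add(3, 89)))), 16835), Add(25334, Mul(Rational(1, 2), Pow(-116, -1)))) = Mul(Add(Add(11334, Mul(-1, Mul(89, 92))), 16835), Add(25334, Mul(Rational(1, 2), Rational(-1, 116)))) = Mul(Add(Add(11334, Mul(-1, 8188)), 16835), Add(25334, Rational(-1, 232))) = Mul(Add(Add(11334, -8188), 16835), Rational(5877487, 232)) = Mul(Add(3146, 16835), Rational(5877487, 232)) = Mul(19981, Rational(5877487, 232)) = Rational(4049588543, 8)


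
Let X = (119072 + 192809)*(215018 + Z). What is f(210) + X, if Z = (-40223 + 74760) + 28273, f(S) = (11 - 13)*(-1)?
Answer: 86649274470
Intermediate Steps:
f(S) = 2 (f(S) = -2*(-1) = 2)
Z = 62810 (Z = 34537 + 28273 = 62810)
X = 86649274468 (X = (119072 + 192809)*(215018 + 62810) = 311881*277828 = 86649274468)
f(210) + X = 2 + 86649274468 = 86649274470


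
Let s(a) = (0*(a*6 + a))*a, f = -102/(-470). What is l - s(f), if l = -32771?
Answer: -32771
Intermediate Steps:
f = 51/235 (f = -102*(-1/470) = 51/235 ≈ 0.21702)
s(a) = 0 (s(a) = (0*(6*a + a))*a = (0*(7*a))*a = 0*a = 0)
l - s(f) = -32771 - 1*0 = -32771 + 0 = -32771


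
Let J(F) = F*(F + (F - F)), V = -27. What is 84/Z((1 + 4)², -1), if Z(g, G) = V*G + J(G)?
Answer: 3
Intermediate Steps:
J(F) = F² (J(F) = F*(F + 0) = F*F = F²)
Z(g, G) = G² - 27*G (Z(g, G) = -27*G + G² = G² - 27*G)
84/Z((1 + 4)², -1) = 84/((-(-27 - 1))) = 84/((-1*(-28))) = 84/28 = 84*(1/28) = 3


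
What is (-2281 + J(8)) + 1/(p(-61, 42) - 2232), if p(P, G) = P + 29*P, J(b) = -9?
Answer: -9301981/4062 ≈ -2290.0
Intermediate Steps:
p(P, G) = 30*P
(-2281 + J(8)) + 1/(p(-61, 42) - 2232) = (-2281 - 9) + 1/(30*(-61) - 2232) = -2290 + 1/(-1830 - 2232) = -2290 + 1/(-4062) = -2290 - 1/4062 = -9301981/4062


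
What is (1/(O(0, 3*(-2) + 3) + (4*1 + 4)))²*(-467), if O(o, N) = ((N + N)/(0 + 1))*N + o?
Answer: -467/676 ≈ -0.69083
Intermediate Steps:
O(o, N) = o + 2*N² (O(o, N) = ((2*N)/1)*N + o = ((2*N)*1)*N + o = (2*N)*N + o = 2*N² + o = o + 2*N²)
(1/(O(0, 3*(-2) + 3) + (4*1 + 4)))²*(-467) = (1/((0 + 2*(3*(-2) + 3)²) + (4*1 + 4)))²*(-467) = (1/((0 + 2*(-6 + 3)²) + (4 + 4)))²*(-467) = (1/((0 + 2*(-3)²) + 8))²*(-467) = (1/((0 + 2*9) + 8))²*(-467) = (1/((0 + 18) + 8))²*(-467) = (1/(18 + 8))²*(-467) = (1/26)²*(-467) = (1/676)*(-467) = -467/676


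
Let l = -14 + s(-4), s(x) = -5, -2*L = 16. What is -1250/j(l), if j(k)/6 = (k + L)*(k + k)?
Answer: -625/3078 ≈ -0.20305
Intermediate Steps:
L = -8 (L = -½*16 = -8)
l = -19 (l = -14 - 5 = -19)
j(k) = 12*k*(-8 + k) (j(k) = 6*((k - 8)*(k + k)) = 6*((-8 + k)*(2*k)) = 6*(2*k*(-8 + k)) = 12*k*(-8 + k))
-1250/j(l) = -1250*(-1/(228*(-8 - 19))) = -1250/(12*(-19)*(-27)) = -1250/6156 = -1250*1/6156 = -625/3078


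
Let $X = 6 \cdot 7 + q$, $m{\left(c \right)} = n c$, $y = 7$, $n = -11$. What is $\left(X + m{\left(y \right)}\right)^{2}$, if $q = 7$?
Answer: $784$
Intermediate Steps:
$m{\left(c \right)} = - 11 c$
$X = 49$ ($X = 6 \cdot 7 + 7 = 42 + 7 = 49$)
$\left(X + m{\left(y \right)}\right)^{2} = \left(49 - 77\right)^{2} = \left(-28\right)^{2} = 784$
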